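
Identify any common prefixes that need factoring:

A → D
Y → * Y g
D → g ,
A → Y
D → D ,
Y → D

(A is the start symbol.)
No, left-factoring is not needed

Left-factoring is needed when two productions for the same non-terminal
share a common prefix on the right-hand side.

Productions for A:
  A → D
  A → Y
Productions for Y:
  Y → * Y g
  Y → D
Productions for D:
  D → g ,
  D → D ,

No common prefixes found.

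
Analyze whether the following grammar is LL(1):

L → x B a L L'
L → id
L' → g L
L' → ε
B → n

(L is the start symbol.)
No. Predict set conflict for L': { 'g' }

A grammar is LL(1) if for each non-terminal N with multiple productions, the predict sets of those productions are pairwise disjoint, where PREDICT(N → α) = (FIRST(α) \ {ε}) ∪ (FOLLOW(N) if α ⇒* ε).

Relevant sets:
  FOLLOW(L') = { $, 'g' }

For L:
  PREDICT(L → x B a L L') = { 'x' }
  PREDICT(L → id) = { 'id' }
For L':
  PREDICT(L' → g L) = { 'g' }
  PREDICT(L' → ε) = { $, 'g' }
B has a single production, so nothing to check there.

Conflict found: Predict set conflict for L': { 'g' }
The grammar is NOT LL(1).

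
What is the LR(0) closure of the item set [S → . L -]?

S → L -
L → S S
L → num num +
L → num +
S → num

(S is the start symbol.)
To compute CLOSURE, for each item [A → α.Bβ] where B is a non-terminal, add [B → .γ] for all productions B → γ; repeat for the newly added items until nothing changes.

Start with: [S → . L -]
  [S → . L -] has the dot before L: add [L → . S S], [L → . num num +], [L → . num +]
  [L → . S S] has the dot before S: add [S → . num]
No further items can be added.

CLOSURE = { [L → . S S], [L → . num +], [L → . num num +], [S → . L -], [S → . num] }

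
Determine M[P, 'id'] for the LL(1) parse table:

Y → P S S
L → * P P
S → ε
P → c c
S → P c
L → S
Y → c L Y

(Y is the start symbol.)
Empty (error entry)

To find M[P, 'id'], we find productions for P where 'id' is in the predict set (PREDICT(N → α) = (FIRST(α) \ {ε}) ∪ (FOLLOW(N) if α ⇒* ε)).

P → c c: PREDICT = { 'c' }

M[P, 'id'] is empty (no production applies)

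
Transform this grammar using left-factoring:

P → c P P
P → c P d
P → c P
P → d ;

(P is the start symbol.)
Left-factoring transforms A → αβ₁ | αβ₂ into A → αA' and A' → β₁ | β₂
(α is the longest common prefix among the alternatives). Repeat until
no nonterminal has two alternatives with a common prefix.

Round 1: P has alternatives sharing prefix 'c P'. Introduce P': P → c P P'
  Add: P' → P
  Add: P' → d
  Add: P' → ε

No remaining common prefixes — done.

Resulting grammar:
P → c P P'
P' → P
P' → d
P' → ε
P → d ;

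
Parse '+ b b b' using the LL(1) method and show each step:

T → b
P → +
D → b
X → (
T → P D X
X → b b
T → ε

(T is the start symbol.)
Stack is shown with the top on the left.

Stack    Input      Action
--------------------------
T $      + b b b $  output T → P D X
P D X $  + b b b $  output P → +
+ D X $  + b b b $  match '+'
D X $    b b b $    output D → b
b X $    b b b $    match 'b'
X $      b b $      output X → b b
b b $    b b $      match 'b'
b $      b $        match 'b'
$        $          accept

The string is accepted.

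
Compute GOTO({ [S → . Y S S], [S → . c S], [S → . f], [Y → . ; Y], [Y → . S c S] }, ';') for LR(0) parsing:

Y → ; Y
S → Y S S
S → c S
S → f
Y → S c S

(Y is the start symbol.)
GOTO(I, ';') = CLOSURE({ [A → αX.β] : [A → α.Xβ] ∈ I, X = ';' })

Items with dot before ';', with the dot advanced:
  [Y → . ; Y] → [Y → ; . Y]
Closure of the advanced items:
  [Y → ; . Y] has the dot before Y: add [Y → . ; Y], [Y → . S c S]
  [Y → . S c S] has the dot before S: add [S → . Y S S], [S → . c S], [S → . f]

GOTO = { [S → . Y S S], [S → . c S], [S → . f], [Y → . ; Y], [Y → . S c S], [Y → ; . Y] }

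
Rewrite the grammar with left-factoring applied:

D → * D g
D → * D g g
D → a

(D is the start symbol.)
Left-factoring transforms A → αβ₁ | αβ₂ into A → αA' and A' → β₁ | β₂
(α is the longest common prefix among the alternatives). Repeat until
no nonterminal has two alternatives with a common prefix.

Round 1: D has alternatives sharing prefix '* D g'. Introduce D': D → * D g D'
  Add: D' → ε
  Add: D' → g

No remaining common prefixes — done.

Resulting grammar:
D → * D g D'
D' → ε
D' → g
D → a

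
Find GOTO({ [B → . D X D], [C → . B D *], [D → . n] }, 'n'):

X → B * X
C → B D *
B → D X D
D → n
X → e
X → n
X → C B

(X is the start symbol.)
{ [D → n .] }

GOTO(I, 'n') = CLOSURE({ [A → αX.β] : [A → α.Xβ] ∈ I, X = 'n' })

Items with dot before 'n', with the dot advanced:
  [D → . n] → [D → n .]
Closure adds nothing (no advanced item has the dot before a non-terminal).

GOTO = { [D → n .] }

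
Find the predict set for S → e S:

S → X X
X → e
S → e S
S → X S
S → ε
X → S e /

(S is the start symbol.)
PREDICT(S → e S) = (FIRST(RHS) \ {ε}) ∪ (FOLLOW(S) if ε ∈ FIRST(RHS), i.e. RHS ⇒* ε)
FIRST(e S) = { 'e' }
ε ∉ FIRST(e S), so FOLLOW(S) is not added.
PREDICT(S → e S) = { 'e' }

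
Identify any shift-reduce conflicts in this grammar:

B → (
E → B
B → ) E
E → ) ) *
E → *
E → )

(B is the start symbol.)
A shift-reduce conflict occurs when an LR(0) state has both:
  - a complete (reduce) item [A → α .] (dot at the end), and
  - a shift item [B → β . c γ] (dot before a terminal).

Augment with B' → B and build the canonical LR(0) collection (I0 = CLOSURE({[B' → . B]}), then GOTO on every symbol after a dot until no new states appear). It has 10 states:
  I0: { [B → . (], [B → . ) E], [B' → . B] }  — shift
  I1: { [B → ( .] }  — reduce
  I2: { [B → ) . E], [B → . (], [B → . ) E], [E → . ) ) *], [E → . )], [E → . *], [E → . B] }  — shift
  I3: { [B' → B .] }  — accept
  I4: { [B → ) . E], [B → . (], [B → . ) E], [E → ) . ) *], [E → ) .], [E → . ) ) *], [E → . )], [E → . *], [E → . B] }  — shift, reduce
  I5: { [E → * .] }  — reduce
  I6: { [E → B .] }  — reduce
  I7: { [B → ) E .] }  — reduce
  I8: { [B → ) . E], [B → . (], [B → . ) E], [E → ) ) . *], [E → ) . ) *], [E → ) .], [E → . ) ) *], [E → . )], [E → . *], [E → . B] }  — shift, reduce
  I9: { [E → ) ) * .], [E → * .] }  — 2 reduces

I4 contains reduce item [E → ) .] and shift items [B → . (], [B → . ) E], [E → . )], [E → . ) ) *], [E → ) . ) *], [E → . *] — shift-reduce conflict.
I8 contains reduce item [E → ) .] and shift items [B → . (], [B → . ) E], [E → . )], [E → . ) ) *], [E → ) . ) *], [E → ) ) . *], [E → . *] — shift-reduce conflict.

Answer: Yes — I4: [E → ) .] vs [B → . (]; I8: [E → ) .] vs [B → . (]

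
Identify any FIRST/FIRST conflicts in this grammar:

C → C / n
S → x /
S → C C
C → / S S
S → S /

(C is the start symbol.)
Yes. C → C '/' n / C → '/' S S on { '/' }; S → x '/' / S → S '/' on { 'x' }; S → C C / S → S '/' on { '/' }

A FIRST/FIRST conflict occurs when two productions N → α and N → β for the same non-terminal have FIRST(α) ∩ FIRST(β) ≠ ∅ (with ε ∈ FIRST of a nullable right-hand side, so two nullable alternatives also conflict).

FIRST sets of the non-terminals at (or reachable through a nullable prefix from) the front of some alternative:
  FIRST(C) = { '/' }
  FIRST(S) = { '/', 'x' }

Productions for C:
  C → C / n: FIRST = { '/' }
  C → / S S: FIRST = { '/' }
Productions for S:
  S → x /: FIRST = { 'x' }
  S → C C: FIRST = { '/' }
  S → S /: FIRST = { '/', 'x' }

Conflict for C: C → C / n and C → / S S
  Overlap: { '/' }
Conflict for S: S → x / and S → S /
  Overlap: { 'x' }
Conflict for S: S → C C and S → S /
  Overlap: { '/' }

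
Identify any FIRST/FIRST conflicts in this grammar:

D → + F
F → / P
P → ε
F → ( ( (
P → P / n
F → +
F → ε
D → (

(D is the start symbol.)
No FIRST/FIRST conflicts.

A FIRST/FIRST conflict occurs when two productions N → α and N → β for the same non-terminal have FIRST(α) ∩ FIRST(β) ≠ ∅ (with ε ∈ FIRST of a nullable right-hand side, so two nullable alternatives also conflict).

FIRST sets of the non-terminals at (or reachable through a nullable prefix from) the front of some alternative:
  FIRST(P) = { '/', ε }

Productions for D:
  D → + F: FIRST = { '+' }
  D → (: FIRST = { '(' }
Productions for F:
  F → / P: FIRST = { '/' }
  F → ( ( (: FIRST = { '(' }
  F → +: FIRST = { '+' }
  F → ε: FIRST = { ε }
Productions for P:
  P → ε: FIRST = { ε }
  P → P / n: FIRST = { '/' }

All alternatives of each non-terminal have pairwise disjoint FIRST sets.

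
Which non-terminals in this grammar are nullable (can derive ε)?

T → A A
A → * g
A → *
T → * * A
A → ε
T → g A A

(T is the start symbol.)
{ 'A', 'T' }

A non-terminal is nullable if it can derive ε (the empty string): either it has an ε-production, or it has a production whose right-hand side consists entirely of nullable non-terminals.

ε-productions: A → ε
So A is immediately nullable.
T → A A: every symbol on the right is nullable, so T is nullable too.
Every non-terminal is now nullable.
Nullable = { 'A', 'T' }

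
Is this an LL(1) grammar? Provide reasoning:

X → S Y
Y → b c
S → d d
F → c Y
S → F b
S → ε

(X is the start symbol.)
Yes, the grammar is LL(1).

A grammar is LL(1) if for each non-terminal N with multiple productions, the predict sets of those productions are pairwise disjoint, where PREDICT(N → α) = (FIRST(α) \ {ε}) ∪ (FOLLOW(N) if α ⇒* ε).

Relevant sets:
  FIRST(F) = { 'c' }
  FOLLOW(S) = { 'b' }

For S:
  PREDICT(S → d d) = { 'd' }
  PREDICT(S → F b) = { 'c' }
  PREDICT(S → ε) = { 'b' }
X, Y, F have a single production, so nothing to check there.

All predict sets are disjoint. The grammar IS LL(1).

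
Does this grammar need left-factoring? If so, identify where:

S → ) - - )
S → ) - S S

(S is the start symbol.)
Left-factoring is needed when two productions for the same non-terminal
share a common prefix on the right-hand side.

Productions for S:
  S → ) - - )
  S → ) - S S

Found common prefix ') -' in productions for S

Answer: Yes, S has productions with common prefix ') -'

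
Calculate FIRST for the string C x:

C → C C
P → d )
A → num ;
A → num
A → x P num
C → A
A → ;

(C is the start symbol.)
FIRST sets of the non-terminals involved (from the grammar, by fixed-point iteration):
  FIRST(C) = { ';', 'num', 'x' }

To compute FIRST(C x), process the symbols left to right:
Symbol C is a non-terminal. Add FIRST(C) \ {ε} = { ';', 'num', 'x' }
C is not nullable (ε ∉ FIRST(C)), so stop here.
FIRST(C x) = { ';', 'num', 'x' }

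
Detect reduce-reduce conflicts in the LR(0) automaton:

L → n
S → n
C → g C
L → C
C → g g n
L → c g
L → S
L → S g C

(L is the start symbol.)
Augment with L' → L and build the canonical LR(0) collection (I0 = CLOSURE({[L' → . L]}), then GOTO on every symbol after a dot until no new states appear). It has 13 states:
  I0: { [C → . g C], [C → . g g n], [L → . C], [L → . S g C], [L → . S], [L → . c g], [L → . n], [L' → . L], [S → . n] }  — shift
  I1: { [L → C .] }  — reduce
  I2: { [L' → L .] }  — accept
  I3: { [L → S . g C], [L → S .] }  — shift, reduce
  I4: { [L → c . g] }  — shift
  I5: { [C → . g C], [C → . g g n], [C → g . C], [C → g . g n] }  — shift
  I6: { [L → n .], [S → n .] }  — 2 reduces
  I7: { [C → g C .] }  — reduce
  I8: { [C → . g C], [C → . g g n], [C → g . C], [C → g . g n], [C → g g . n] }  — shift
  I9: { [C → g g n .] }  — reduce
  I10: { [L → c g .] }  — reduce
  I11: { [C → . g C], [C → . g g n], [L → S g . C] }  — shift
  I12: { [L → S g C .] }  — reduce

I6 contains complete items [L → n .], [S → n .] — reduce-reduce conflict.

Answer: Yes — I6: [L → n .] vs [S → n .]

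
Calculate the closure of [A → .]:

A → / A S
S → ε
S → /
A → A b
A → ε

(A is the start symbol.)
{ [A → .] }

Start with: [A → .]
The dot is at the end, so nothing is added.

CLOSURE = { [A → .] }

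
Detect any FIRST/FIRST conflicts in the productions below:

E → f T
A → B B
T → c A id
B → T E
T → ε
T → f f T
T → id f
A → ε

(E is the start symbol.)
FIRST sets of the non-terminals at (or reachable through a nullable prefix from) the front of some alternative:
  FIRST(B) = { 'c', 'f', 'id' }

Productions for A:
  A → B B: FIRST = { 'c', 'f', 'id' }
  A → ε: FIRST = { ε }
Productions for T:
  T → c A id: FIRST = { 'c' }
  T → ε: FIRST = { ε }
  T → f f T: FIRST = { 'f' }
  T → id f: FIRST = { 'id' }
E, B have only one production, so no FIRST/FIRST conflict is possible there.

All alternatives of each non-terminal have pairwise disjoint FIRST sets.

Answer: No FIRST/FIRST conflicts.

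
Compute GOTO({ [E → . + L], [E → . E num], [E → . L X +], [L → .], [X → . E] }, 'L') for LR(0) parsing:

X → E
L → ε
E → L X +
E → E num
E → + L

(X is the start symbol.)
GOTO(I, 'L') = CLOSURE({ [A → αX.β] : [A → α.Xβ] ∈ I, X = 'L' })

Items with dot before 'L', with the dot advanced:
  [E → . L X +] → [E → L . X +]
Closure of the advanced items:
  [E → L . X +] has the dot before X: add [X → . E]
  [X → . E] has the dot before E: add [E → . L X +], [E → . E num], [E → . + L]
  [E → . L X +] has the dot before L: add [L → .]

GOTO = { [E → . + L], [E → . E num], [E → . L X +], [E → L . X +], [L → .], [X → . E] }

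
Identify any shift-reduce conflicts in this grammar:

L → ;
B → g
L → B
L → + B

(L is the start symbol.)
No shift-reduce conflicts

Augment with L' → L and build the canonical LR(0) collection (I0 = CLOSURE({[L' → . L]}), then GOTO on every symbol after a dot until no new states appear). It has 7 states:
  I0: { [B → . g], [L → . + B], [L → . ;], [L → . B], [L' → . L] }  — shift
  I1: { [B → . g], [L → + . B] }  — shift
  I2: { [L → ; .] }  — reduce
  I3: { [L → B .] }  — reduce
  I4: { [L' → L .] }  — accept
  I5: { [B → g .] }  — reduce
  I6: { [L → + B .] }  — reduce

No state contains both a complete item and a shift item.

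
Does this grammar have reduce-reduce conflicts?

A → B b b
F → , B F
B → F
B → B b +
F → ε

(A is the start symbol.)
Augment with A' → A and build the canonical LR(0) collection (I0 = CLOSURE({[A' → . A]}), then GOTO on every symbol after a dot until no new states appear). It has 11 states:
  I0: { [A → . B b b], [A' → . A], [B → . B b +], [B → . F], [F → . , B F], [F → .] }  — shift, reduce
  I1: { [B → . B b +], [B → . F], [F → , . B F], [F → . , B F], [F → .] }  — shift, reduce
  I2: { [A' → A .] }  — accept
  I3: { [A → B . b b], [B → B . b +] }  — shift
  I4: { [B → F .] }  — reduce
  I5: { [A → B b . b], [B → B b . +] }  — shift
  I6: { [B → B b + .] }  — reduce
  I7: { [A → B b b .] }  — reduce
  I8: { [B → B . b +], [F → , B . F], [F → . , B F], [F → .] }  — shift, reduce
  I9: { [F → , B F .] }  — reduce
  I10: { [B → B b . +] }  — shift

No state contains more than one complete item.

Answer: No reduce-reduce conflicts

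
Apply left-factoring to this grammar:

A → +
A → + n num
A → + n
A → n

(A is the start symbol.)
A → + A'
A' → ε
A' → n A''
A'' → num
A'' → ε
A → n

Left-factoring transforms A → αβ₁ | αβ₂ into A → αA' and A' → β₁ | β₂
(α is the longest common prefix among the alternatives). Repeat until
no nonterminal has two alternatives with a common prefix.

Round 1: A has alternatives sharing prefix '+'. Introduce A': A → + A'
  Add: A' → ε
  Add: A' → n num
  Add: A' → n

Round 2: A' has alternatives sharing prefix 'n'. Introduce A'': A' → n A''
  Add: A'' → num
  Add: A'' → ε

No remaining common prefixes — done.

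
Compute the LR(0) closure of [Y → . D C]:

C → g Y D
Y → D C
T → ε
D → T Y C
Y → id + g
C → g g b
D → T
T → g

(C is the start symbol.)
Start with: [Y → . D C]
  [Y → . D C] has the dot before D: add [D → . T Y C], [D → . T]
  [D → . T Y C] has the dot before T: add [T → .], [T → . g]
No further items can be added.

CLOSURE = { [D → . T Y C], [D → . T], [T → . g], [T → .], [Y → . D C] }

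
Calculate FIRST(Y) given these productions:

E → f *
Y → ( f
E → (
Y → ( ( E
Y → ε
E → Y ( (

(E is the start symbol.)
{ '(', ε }

To compute FIRST(Y), examine every production with Y on the left-hand side, reading each right-hand side left to right until a non-nullable symbol is reached.

From Y → ( f:
  - '(' is a terminal: add '(' and stop
From Y → ( ( E:
  - '(' is a terminal: add '(' and stop
From Y → ε:
  - ε-production, so ε ∈ FIRST(Y)

Collecting: FIRST(Y) = { '(', ε }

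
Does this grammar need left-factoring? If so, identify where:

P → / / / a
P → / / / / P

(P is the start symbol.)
Yes, P has productions with common prefix '/ / /'

Left-factoring is needed when two productions for the same non-terminal
share a common prefix on the right-hand side.

Productions for P:
  P → / / / a
  P → / / / / P

Found common prefix '/ / /' in productions for P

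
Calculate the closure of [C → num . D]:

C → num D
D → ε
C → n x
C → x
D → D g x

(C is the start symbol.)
Start with: [C → num . D]
  [C → num . D] has the dot before D: add [D → .], [D → . D g x]
No further items can be added.

CLOSURE = { [C → num . D], [D → . D g x], [D → .] }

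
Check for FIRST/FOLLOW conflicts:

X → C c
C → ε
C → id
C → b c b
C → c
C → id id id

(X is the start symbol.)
A FIRST/FOLLOW conflict occurs when a non-terminal N has a nullable alternative N → β (β ⇒* ε) and another alternative N → α with FIRST(α) ∩ FOLLOW(N) ≠ ∅: on such a lookahead the parser cannot decide between expanding α and letting N vanish via β.

Nullable non-terminals: C.

C: nullable alternative(s) C → ε; FOLLOW(C) = { 'c' }
  C → ε: FIRST \ {ε} = { } — this is the only nullable alternative, skip
  C → id: FIRST \ {ε} = { 'id' } — disjoint from FOLLOW(C)
  C → b c b: FIRST \ {ε} = { 'b' } — disjoint from FOLLOW(C)
  C → c: FIRST \ {ε} = { 'c' } — overlaps FOLLOW(C) on { 'c' }: CONFLICT
  C → id id id: FIRST \ {ε} = { 'id' } — disjoint from FOLLOW(C)

X has no nullable alternative, so no FIRST/FOLLOW check is needed there.

So the grammar has 1 FIRST/FOLLOW conflict (marked CONFLICT above).

Answer: Yes. C → c with FOLLOW(C) on { 'c' }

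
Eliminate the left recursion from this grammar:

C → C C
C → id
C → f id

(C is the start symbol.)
C → id C'
C → f id C'
C' → C C'
C' → ε

C is directly left-recursive. The standard transformation for
  A → A α₁ | ... | A α_m | β₁ | ... | β_n
is
  A  → β₁ A' | ... | β_n A'
  A' → α₁ A' | ... | α_m A' | ε

C → id becomes C → id C'
C → f id becomes C → f id C'
C → C C becomes C' → C C'
Add C' → ε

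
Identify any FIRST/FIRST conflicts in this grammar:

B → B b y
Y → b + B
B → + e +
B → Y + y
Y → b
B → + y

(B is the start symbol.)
Yes. B → B b y / B → '+' e '+' on { '+' }; B → B b y / B → Y '+' y on { 'b' }; B → B b y / B → '+' y on { '+' }; B → '+' e '+' / B → '+' y on { '+' }; Y → b '+' B / Y → b on { 'b' }

A FIRST/FIRST conflict occurs when two productions N → α and N → β for the same non-terminal have FIRST(α) ∩ FIRST(β) ≠ ∅ (with ε ∈ FIRST of a nullable right-hand side, so two nullable alternatives also conflict).

FIRST sets of the non-terminals at (or reachable through a nullable prefix from) the front of some alternative:
  FIRST(B) = { '+', 'b' }
  FIRST(Y) = { 'b' }

Productions for B:
  B → B b y: FIRST = { '+', 'b' }
  B → + e +: FIRST = { '+' }
  B → Y + y: FIRST = { 'b' }
  B → + y: FIRST = { '+' }
Productions for Y:
  Y → b + B: FIRST = { 'b' }
  Y → b: FIRST = { 'b' }

Conflict for B: B → B b y and B → + e +
  Overlap: { '+' }
Conflict for B: B → B b y and B → Y + y
  Overlap: { 'b' }
Conflict for B: B → B b y and B → + y
  Overlap: { '+' }
Conflict for B: B → + e + and B → + y
  Overlap: { '+' }
Conflict for Y: Y → b + B and Y → b
  Overlap: { 'b' }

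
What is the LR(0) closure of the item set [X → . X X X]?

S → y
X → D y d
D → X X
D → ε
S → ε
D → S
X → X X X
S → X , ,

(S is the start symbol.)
To compute CLOSURE, for each item [A → α.Bβ] where B is a non-terminal, add [B → .γ] for all productions B → γ; repeat for the newly added items until nothing changes.

Start with: [X → . X X X]
  [X → . X X X] has the dot before X: add [X → . D y d]
  [X → . D y d] has the dot before D: add [D → . X X], [D → .], [D → . S]
  [D → . S] has the dot before S: add [S → . y], [S → .], [S → . X , ,]
No further items can be added.

CLOSURE = { [D → . S], [D → . X X], [D → .], [S → . X , ,], [S → . y], [S → .], [X → . D y d], [X → . X X X] }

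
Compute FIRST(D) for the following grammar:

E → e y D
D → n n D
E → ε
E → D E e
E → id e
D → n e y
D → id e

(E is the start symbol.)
{ 'id', 'n' }

From D → n n D:
  - n is a terminal: add 'n' and stop
From D → n e y:
  - n is a terminal: add 'n' and stop
From D → id e:
  - id is a terminal: add 'id' and stop

Collecting: FIRST(D) = { 'id', 'n' }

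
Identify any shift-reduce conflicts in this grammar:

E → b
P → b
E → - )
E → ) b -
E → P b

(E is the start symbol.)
No shift-reduce conflicts

Augment with E' → E and build the canonical LR(0) collection (I0 = CLOSURE({[E' → . E]}), then GOTO on every symbol after a dot until no new states appear). It has 10 states:
  I0: { [E → . ) b -], [E → . - )], [E → . P b], [E → . b], [E' → . E], [P → . b] }  — shift
  I1: { [E → ) . b -] }  — shift
  I2: { [E → - . )] }  — shift
  I3: { [E' → E .] }  — accept
  I4: { [E → P . b] }  — shift
  I5: { [E → b .], [P → b .] }  — 2 reduces
  I6: { [E → P b .] }  — reduce
  I7: { [E → - ) .] }  — reduce
  I8: { [E → ) b . -] }  — shift
  I9: { [E → ) b - .] }  — reduce

No state contains both a complete item and a shift item.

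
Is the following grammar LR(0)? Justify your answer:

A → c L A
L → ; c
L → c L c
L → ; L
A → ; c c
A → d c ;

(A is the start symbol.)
No. Shift-reduce conflict between [L → ; c .] and [L → . ; L]

A grammar is LR(0) if no state in the canonical LR(0) collection has:
  - both a shift item (dot before a terminal) and a complete item (shift-reduce conflict), or
  - two or more complete items (reduce-reduce conflict; the accept item [A' → A .] counts as a complete item here).

Augment with A' → A and build the canonical LR(0) collection (I0 = CLOSURE({[A' → . A]}), then GOTO on every symbol after a dot until no new states appear). It has 17 states:
  I0: { [A → . ; c c], [A → . c L A], [A → . d c ;], [A' → . A] }  — shift
  I1: { [A → ; . c c] }  — shift
  I2: { [A' → A .] }  — accept
  I3: { [A → c . L A], [L → . ; L], [L → . ; c], [L → . c L c] }  — shift
  I4: { [A → d . c ;] }  — shift
  I5: { [A → d c . ;] }  — shift
  I6: { [A → d c ; .] }  — reduce
  I7: { [L → . ; L], [L → . ; c], [L → . c L c], [L → ; . L], [L → ; . c] }  — shift
  I8: { [A → . ; c c], [A → . c L A], [A → . d c ;], [A → c L . A] }  — shift
  I9: { [L → . ; L], [L → . ; c], [L → . c L c], [L → c . L c] }  — shift
  I10: { [L → c L . c] }  — shift
  I11: { [L → c L c .] }  — reduce
  I12: { [A → c L A .] }  — reduce
  I13: { [L → ; L .] }  — reduce
  I14: { [L → . ; L], [L → . ; c], [L → . c L c], [L → ; c .], [L → c . L c] }  — shift, reduce
  I15: { [A → ; c . c] }  — shift
  I16: { [A → ; c c .] }  — reduce

Conflict in state I14:
  Shift-reduce conflict between [L → ; c .] and [L → . ; L]
So the grammar is NOT LR(0).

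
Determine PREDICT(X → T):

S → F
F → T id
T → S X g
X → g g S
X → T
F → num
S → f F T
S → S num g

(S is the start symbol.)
{ 'f', 'num' }

PREDICT(X → T) = (FIRST(RHS) \ {ε}) ∪ (FOLLOW(X) if ε ∈ FIRST(RHS), i.e. RHS ⇒* ε)
FIRST(T) = { 'f', 'num' }
FIRST(T) = { 'f', 'num' }
ε ∉ FIRST(T), so FOLLOW(X) is not added.
PREDICT(X → T) = { 'f', 'num' }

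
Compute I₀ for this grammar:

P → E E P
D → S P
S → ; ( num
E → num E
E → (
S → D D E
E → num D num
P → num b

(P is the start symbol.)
{ [E → . (], [E → . num D num], [E → . num E], [P → . E E P], [P → . num b], [P' → . P] }

First, augment the grammar with P' → P
I₀ = CLOSURE({ [P' → . P] }):
  [P' → . P] has the dot before P: add [P → . E E P], [P → . num b]
  [P → . E E P] has the dot before E: add [E → . num E], [E → . (], [E → . num D num]
No further items can be added.

I₀ = { [E → . (], [E → . num D num], [E → . num E], [P → . E E P], [P → . num b], [P' → . P] }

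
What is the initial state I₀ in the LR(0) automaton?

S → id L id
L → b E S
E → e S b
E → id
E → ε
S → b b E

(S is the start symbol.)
First, augment the grammar with S' → S
I₀ = CLOSURE({ [S' → . S] }):
  [S' → . S] has the dot before S: add [S → . id L id], [S → . b b E]
No further items can be added.

I₀ = { [S → . b b E], [S → . id L id], [S' → . S] }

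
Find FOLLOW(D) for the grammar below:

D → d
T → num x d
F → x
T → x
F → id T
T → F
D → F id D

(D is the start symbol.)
To compute FOLLOW(D), find every occurrence of D on a right-hand side N → α D β: add FIRST(β) \ {ε}, and if β is empty or nullable also add FOLLOW(N). Iterate to a fixed point.

D is the start symbol, so $ ∈ FOLLOW(D).
In D → F id D: D is at the end; this adds FOLLOW(D) to itself — nothing new

Taking the union: FOLLOW(D) = { $ }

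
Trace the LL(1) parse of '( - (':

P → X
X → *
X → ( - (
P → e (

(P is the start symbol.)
LL(1) parsing maintains a stack (initially the start symbol over $) and the input. At each step: if the stack top is a terminal, match it against the current input token; if it is a non-terminal N, replace it with the RHS of M[N, lookahead] (the unique production whose predict set contains the lookahead).

Stack is shown with the top on the left.

Stack    Input    Action
------------------------
P $      ( - ( $  output P → X
X $      ( - ( $  output X → ( - (
( - ( $  ( - ( $  match '('
- ( $    - ( $    match '-'
( $      ( $      match '('
$        $        accept

The string is accepted.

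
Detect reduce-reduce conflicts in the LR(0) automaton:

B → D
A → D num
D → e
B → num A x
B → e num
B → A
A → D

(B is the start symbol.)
A reduce-reduce conflict occurs when an LR(0) state has two complete items [A → α .] and [B → β .] — both call for a reduction, and with no lookahead the parser cannot choose between them.

Augment with B' → B and build the canonical LR(0) collection (I0 = CLOSURE({[B' → . B]}), then GOTO on every symbol after a dot until no new states appear). It has 12 states:
  I0: { [A → . D num], [A → . D], [B → . A], [B → . D], [B → . e num], [B → . num A x], [B' → . B], [D → . e] }  — shift
  I1: { [B → A .] }  — reduce
  I2: { [B' → B .] }  — accept
  I3: { [A → D . num], [A → D .], [B → D .] }  — shift, 2 reduces
  I4: { [B → e . num], [D → e .] }  — shift, reduce
  I5: { [A → . D num], [A → . D], [B → num . A x], [D → . e] }  — shift
  I6: { [B → num A . x] }  — shift
  I7: { [A → D . num], [A → D .] }  — shift, reduce
  I8: { [D → e .] }  — reduce
  I9: { [A → D num .] }  — reduce
  I10: { [B → num A x .] }  — reduce
  I11: { [B → e num .] }  — reduce

I3 contains complete items [A → D .], [B → D .] — reduce-reduce conflict.

Answer: Yes — I3: [A → D .] vs [B → D .]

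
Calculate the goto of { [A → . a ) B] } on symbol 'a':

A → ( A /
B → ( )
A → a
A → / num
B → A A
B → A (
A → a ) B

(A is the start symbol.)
{ [A → a . ) B] }

GOTO(I, 'a') = CLOSURE({ [A → αX.β] : [A → α.Xβ] ∈ I, X = 'a' })

Items with dot before 'a', with the dot advanced:
  [A → . a ) B] → [A → a . ) B]
Closure adds nothing (no advanced item has the dot before a non-terminal).

GOTO = { [A → a . ) B] }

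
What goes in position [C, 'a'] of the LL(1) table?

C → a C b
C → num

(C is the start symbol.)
C → a C b

To find M[C, 'a'], we find productions for C where 'a' is in the predict set (PREDICT(N → α) = (FIRST(α) \ {ε}) ∪ (FOLLOW(N) if α ⇒* ε)).

C → a C b: PREDICT = { 'a' }
  'a' is in predict set, so this production goes in M[C, 'a']
C → num: PREDICT = { 'num' }

M[C, 'a'] = C → a C b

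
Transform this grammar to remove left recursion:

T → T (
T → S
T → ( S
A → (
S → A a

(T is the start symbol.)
T → S T'
T → ( S T'
T' → ( T'
T' → ε
A → (
S → A a

T is directly left-recursive. The standard transformation for
  A → A α₁ | ... | A α_m | β₁ | ... | β_n
is
  A  → β₁ A' | ... | β_n A'
  A' → α₁ A' | ... | α_m A' | ε

T → S becomes T → S T'
T → ( S becomes T → ( S T'
T → T ( becomes T' → ( T'
Add T' → ε

Productions for other non-terminals are unchanged:
  A → (
  S → A a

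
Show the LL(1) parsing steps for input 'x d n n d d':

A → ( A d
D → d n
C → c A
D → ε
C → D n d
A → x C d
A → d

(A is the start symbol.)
Stack is shown with the top on the left.

Stack        Input          Action
----------------------------------
A $          x d n n d d $  output A → x C d
x C d $      x d n n d d $  match 'x'
C d $        d n n d d $    output C → D n d
D n d d $    d n n d d $    output D → d n
d n n d d $  d n n d d $    match 'd'
n n d d $    n n d d $      match 'n'
n d d $      n d d $        match 'n'
d d $        d d $          match 'd'
d $          d $            match 'd'
$            $              accept

The string is accepted.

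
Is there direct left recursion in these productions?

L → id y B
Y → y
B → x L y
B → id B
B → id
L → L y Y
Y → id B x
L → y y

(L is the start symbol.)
Yes, L is left-recursive

L → id y B: starts with id
Y → y: starts with y
B → x L y: starts with x
B → id B: starts with id
B → id: starts with id
L → L y Y: LEFT RECURSIVE (starts with L)
Y → id B x: starts with id
L → y y: starts with y

The grammar has direct left recursion on: L.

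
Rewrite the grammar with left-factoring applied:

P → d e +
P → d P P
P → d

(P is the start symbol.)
P → d P'
P' → e +
P' → P P
P' → ε

Left-factoring transforms A → αβ₁ | αβ₂ into A → αA' and A' → β₁ | β₂
(α is the longest common prefix among the alternatives). Repeat until
no nonterminal has two alternatives with a common prefix.

Round 1: P has alternatives sharing prefix 'd'. Introduce P': P → d P'
  Add: P' → e +
  Add: P' → P P
  Add: P' → ε

No remaining common prefixes — done.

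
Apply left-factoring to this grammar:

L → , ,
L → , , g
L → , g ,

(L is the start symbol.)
Left-factoring transforms A → αβ₁ | αβ₂ into A → αA' and A' → β₁ | β₂
(α is the longest common prefix among the alternatives). Repeat until
no nonterminal has two alternatives with a common prefix.

Round 1: L has alternatives sharing prefix ','. Introduce L': L → , L'
  Add: L' → ,
  Add: L' → , g
  Add: L' → g ,

Round 2: L' has alternatives sharing prefix ','. Introduce L'': L' → , L''
  Add: L'' → ε
  Add: L'' → g

No remaining common prefixes — done.

Resulting grammar:
L → , L'
L' → , L''
L'' → ε
L'' → g
L' → g ,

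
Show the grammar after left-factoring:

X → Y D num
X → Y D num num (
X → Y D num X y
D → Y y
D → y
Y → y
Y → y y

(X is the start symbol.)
X → Y D num X'
X' → ε
X' → num (
X' → X y
D → Y y
D → y
Y → y Y'
Y' → ε
Y' → y

Left-factoring transforms A → αβ₁ | αβ₂ into A → αA' and A' → β₁ | β₂
(α is the longest common prefix among the alternatives). Repeat until
no nonterminal has two alternatives with a common prefix.

Round 1: X has alternatives sharing prefix 'Y D num'. Introduce X': X → Y D num X'
  Add: X' → ε
  Add: X' → num (
  Add: X' → X y

Round 2: Y has alternatives sharing prefix 'y'. Introduce Y': Y → y Y'
  Add: Y' → ε
  Add: Y' → y

No remaining common prefixes — done.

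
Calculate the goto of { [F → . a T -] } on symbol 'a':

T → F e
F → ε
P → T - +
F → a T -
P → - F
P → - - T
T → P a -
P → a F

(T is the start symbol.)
GOTO(I, 'a') = CLOSURE({ [A → αX.β] : [A → α.Xβ] ∈ I, X = 'a' })

Items with dot before 'a', with the dot advanced:
  [F → . a T -] → [F → a . T -]
Closure of the advanced items:
  [F → a . T -] has the dot before T: add [T → . F e], [T → . P a -]
  [T → . F e] has the dot before F: add [F → .], [F → . a T -]
  [T → . P a -] has the dot before P: add [P → . T - +], [P → . - F], [P → . - - T], [P → . a F]

GOTO = { [F → . a T -], [F → .], [F → a . T -], [P → . - - T], [P → . - F], [P → . T - +], [P → . a F], [T → . F e], [T → . P a -] }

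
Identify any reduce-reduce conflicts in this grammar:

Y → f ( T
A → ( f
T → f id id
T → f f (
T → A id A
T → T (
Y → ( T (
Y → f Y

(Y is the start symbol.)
Augment with Y' → Y and build the canonical LR(0) collection (I0 = CLOSURE({[Y' → . Y]}), then GOTO on every symbol after a dot until no new states appear). It has 19 states:
  I0: { [Y → . ( T (], [Y → . f ( T], [Y → . f Y], [Y' → . Y] }  — shift
  I1: { [A → . ( f], [T → . A id A], [T → . T (], [T → . f f (], [T → . f id id], [Y → ( . T (] }  — shift
  I2: { [Y' → Y .] }  — accept
  I3: { [Y → . ( T (], [Y → . f ( T], [Y → . f Y], [Y → f . ( T], [Y → f . Y] }  — shift
  I4: { [A → . ( f], [T → . A id A], [T → . T (], [T → . f f (], [T → . f id id], [Y → ( . T (], [Y → f ( . T] }  — shift
  I5: { [Y → f Y .] }  — reduce
  I6: { [A → ( . f] }  — shift
  I7: { [T → A . id A] }  — shift
  I8: { [T → T . (], [Y → ( T . (], [Y → f ( T .] }  — shift, reduce
  I9: { [T → f . f (], [T → f . id id] }  — shift
  I10: { [T → f f . (] }  — shift
  I11: { [T → f id . id] }  — shift
  I12: { [T → f id id .] }  — reduce
  I13: { [T → f f ( .] }  — reduce
  I14: { [T → T ( .], [Y → ( T ( .] }  — 2 reduces
  I15: { [A → . ( f], [T → A id . A] }  — shift
  I16: { [T → A id A .] }  — reduce
  I17: { [A → ( f .] }  — reduce
  I18: { [T → T . (], [Y → ( T . (] }  — shift

I14 contains complete items [T → T ( .], [Y → ( T ( .] — reduce-reduce conflict.

Answer: Yes — I14: [T → T ( .] vs [Y → ( T ( .]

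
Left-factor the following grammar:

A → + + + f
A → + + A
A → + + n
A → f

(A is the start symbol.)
A → + + A'
A' → + f
A' → A
A' → n
A → f

Left-factoring transforms A → αβ₁ | αβ₂ into A → αA' and A' → β₁ | β₂
(α is the longest common prefix among the alternatives). Repeat until
no nonterminal has two alternatives with a common prefix.

Round 1: A has alternatives sharing prefix '+ +'. Introduce A': A → + + A'
  Add: A' → + f
  Add: A' → A
  Add: A' → n

No remaining common prefixes — done.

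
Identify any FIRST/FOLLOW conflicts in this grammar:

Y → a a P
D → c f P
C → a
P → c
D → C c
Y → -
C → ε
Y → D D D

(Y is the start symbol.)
No FIRST/FOLLOW conflicts.

A FIRST/FOLLOW conflict occurs when a non-terminal N has a nullable alternative N → β (β ⇒* ε) and another alternative N → α with FIRST(α) ∩ FOLLOW(N) ≠ ∅: on such a lookahead the parser cannot decide between expanding α and letting N vanish via β.

Nullable non-terminals: C.

C: nullable alternative(s) C → ε; FOLLOW(C) = { 'c' }
  C → a: FIRST \ {ε} = { 'a' } — disjoint from FOLLOW(C)
  C → ε: FIRST \ {ε} = { } — this is the only nullable alternative, skip

D, P, Y have no nullable alternative, so no FIRST/FOLLOW check is needed there.

No FIRST/FOLLOW conflicts found.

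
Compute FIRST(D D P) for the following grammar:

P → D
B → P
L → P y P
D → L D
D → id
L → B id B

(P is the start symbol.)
FIRST sets of the non-terminals involved (from the grammar, by fixed-point iteration):
  FIRST(D) = { 'id' }

To compute FIRST(D D P), process the symbols left to right:
Symbol D is a non-terminal. Add FIRST(D) \ {ε} = { 'id' }
D is not nullable (ε ∉ FIRST(D)), so stop here.
FIRST(D D P) = { 'id' }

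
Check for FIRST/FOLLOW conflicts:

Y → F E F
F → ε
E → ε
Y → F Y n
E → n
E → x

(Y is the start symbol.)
Nullable non-terminals: E, F, Y.
FIRST sets used below: FIRST(F) = { ε }, FIRST(E) = { 'n', 'x', ε }, FIRST(Y) = { 'n', 'x', ε }

E: nullable alternative(s) E → ε; FOLLOW(E) = { $, 'n' }
  E → ε: FIRST \ {ε} = { } — this is the only nullable alternative, skip
  E → n: FIRST \ {ε} = { 'n' } — overlaps FOLLOW(E) on { 'n' }: CONFLICT
  E → x: FIRST \ {ε} = { 'x' } — disjoint from FOLLOW(E)
F has a nullable alternative but only one production, so nothing to check.

Y: nullable alternative(s) Y → F E F; FOLLOW(Y) = { $, 'n' }
  Y → F E F: FIRST \ {ε} = { 'n', 'x' } — this is the only nullable alternative, skip
  Y → F Y n: FIRST \ {ε} = { 'n', 'x' } — overlaps FOLLOW(Y) on { 'n' }: CONFLICT

So the grammar has 2 FIRST/FOLLOW conflicts (marked CONFLICT above).

Answer: Yes. Y → F Y n with FOLLOW(Y) on { 'n' }; E → n with FOLLOW(E) on { 'n' }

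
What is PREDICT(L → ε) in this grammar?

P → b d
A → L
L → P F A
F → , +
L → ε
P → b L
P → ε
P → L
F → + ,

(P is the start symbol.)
PREDICT(L → ε) = (FIRST(RHS) \ {ε}) ∪ (FOLLOW(L) if ε ∈ FIRST(RHS), i.e. RHS ⇒* ε)
The right-hand side is ε (FIRST(ε) = { ε }), so the predict set is FOLLOW(L) = { $, '+', ',' }
PREDICT(L → ε) = { $, '+', ',' }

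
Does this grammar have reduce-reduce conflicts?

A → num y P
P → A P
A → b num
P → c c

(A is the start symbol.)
No reduce-reduce conflicts

Augment with A' → A and build the canonical LR(0) collection (I0 = CLOSURE({[A' → . A]}), then GOTO on every symbol after a dot until no new states appear). It has 11 states:
  I0: { [A → . b num], [A → . num y P], [A' → . A] }  — shift
  I1: { [A' → A .] }  — accept
  I2: { [A → b . num] }  — shift
  I3: { [A → num . y P] }  — shift
  I4: { [A → . b num], [A → . num y P], [A → num y . P], [P → . A P], [P → . c c] }  — shift
  I5: { [A → . b num], [A → . num y P], [P → . A P], [P → . c c], [P → A . P] }  — shift
  I6: { [A → num y P .] }  — reduce
  I7: { [P → c . c] }  — shift
  I8: { [P → c c .] }  — reduce
  I9: { [P → A P .] }  — reduce
  I10: { [A → b num .] }  — reduce

No state contains more than one complete item.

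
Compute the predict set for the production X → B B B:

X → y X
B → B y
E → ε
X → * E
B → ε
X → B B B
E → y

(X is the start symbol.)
{ $, 'y' }

PREDICT(X → B B B) = (FIRST(RHS) \ {ε}) ∪ (FOLLOW(X) if ε ∈ FIRST(RHS), i.e. RHS ⇒* ε)
FIRST(B) = { 'y', ε }
FIRST(B B B) = { 'y', ε }
ε ∈ FIRST(B B B) (the right-hand side is nullable), so add FOLLOW(X) = { $ }
PREDICT(X → B B B) = { $, 'y' }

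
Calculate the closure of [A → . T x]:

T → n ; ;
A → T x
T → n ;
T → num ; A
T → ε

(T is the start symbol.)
To compute CLOSURE, for each item [A → α.Bβ] where B is a non-terminal, add [B → .γ] for all productions B → γ; repeat for the newly added items until nothing changes.

Start with: [A → . T x]
  [A → . T x] has the dot before T: add [T → . n ; ;], [T → . n ;], [T → . num ; A], [T → .]
No further items can be added.

CLOSURE = { [A → . T x], [T → . n ; ;], [T → . n ;], [T → . num ; A], [T → .] }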